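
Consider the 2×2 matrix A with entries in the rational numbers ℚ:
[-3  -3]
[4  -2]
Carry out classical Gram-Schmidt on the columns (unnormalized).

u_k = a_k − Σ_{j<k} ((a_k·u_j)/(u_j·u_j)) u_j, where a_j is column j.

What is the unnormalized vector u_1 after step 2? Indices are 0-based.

Step 1: u_0 = a_0 = (-3, 4).
Step 2: u_1 = a_1 − (1/25)·u_0 = (-72/25, -54/25).

u_1 = (-72/25, -54/25)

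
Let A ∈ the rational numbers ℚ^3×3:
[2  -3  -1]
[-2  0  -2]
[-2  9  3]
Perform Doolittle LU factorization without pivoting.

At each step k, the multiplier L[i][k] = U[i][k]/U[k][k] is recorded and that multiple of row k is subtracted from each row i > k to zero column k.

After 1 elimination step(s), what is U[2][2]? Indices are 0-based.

Step 1: pivot at (0,0) is 2.
  row1 ← row1 − (-1)·row0  ⇒  L[1][0]=-1, U row1=(0, -3, -3)
  row2 ← row2 − (-1)·row0  ⇒  L[2][0]=-1, U row2=(0, 6, 2)

U[2][2] = 2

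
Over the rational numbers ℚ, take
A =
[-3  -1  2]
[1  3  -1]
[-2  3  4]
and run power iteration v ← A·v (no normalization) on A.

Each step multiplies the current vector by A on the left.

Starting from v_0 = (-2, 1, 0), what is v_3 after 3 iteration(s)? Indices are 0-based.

v_3 = (47, -20, 91)

v_0 = (-2, 1, 0).
v_1 = A·v_0 = (5, 1, 7).
v_2 = A·v_1 = (-2, 1, 21).
v_3 = A·v_2 = (47, -20, 91).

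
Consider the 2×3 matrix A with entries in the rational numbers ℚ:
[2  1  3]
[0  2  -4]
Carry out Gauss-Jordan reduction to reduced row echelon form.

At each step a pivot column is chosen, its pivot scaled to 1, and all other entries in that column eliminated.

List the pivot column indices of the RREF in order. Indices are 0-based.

step 1: normalize row 0 (÷2) = (1, 1/2, 3/2)
step 2: normalize row 1 (÷2) = (0, 1, -2)
  row 0: subtract 1/2×row1 = (1, 0, 5/2)

pivot columns: 0, 1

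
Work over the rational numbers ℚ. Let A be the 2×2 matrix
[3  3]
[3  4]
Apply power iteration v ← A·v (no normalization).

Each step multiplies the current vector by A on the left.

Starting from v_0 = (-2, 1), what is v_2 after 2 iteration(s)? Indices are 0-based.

v_2 = (-15, -17)

v_0 = (-2, 1).
v_1 = A·v_0 = (-3, -2).
v_2 = A·v_1 = (-15, -17).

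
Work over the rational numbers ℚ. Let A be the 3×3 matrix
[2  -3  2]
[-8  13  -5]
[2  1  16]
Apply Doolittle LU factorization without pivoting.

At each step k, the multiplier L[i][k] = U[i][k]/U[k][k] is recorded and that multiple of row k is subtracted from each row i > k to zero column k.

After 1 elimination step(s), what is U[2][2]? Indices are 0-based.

U[2][2] = 14

[col 0] pivot 2
  R1 -= -4*R0 → (0, 1, 3)  (L[1][0] := -4)
  R2 -= 1*R0 → (0, 4, 14)  (L[2][0] := 1)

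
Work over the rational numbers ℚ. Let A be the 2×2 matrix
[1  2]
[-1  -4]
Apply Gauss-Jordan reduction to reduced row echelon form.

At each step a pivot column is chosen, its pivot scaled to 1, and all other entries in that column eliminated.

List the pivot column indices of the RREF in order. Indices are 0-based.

[1] R0 /= 1  ⇒  (1, 2)
     R1 -= -1·R0  ⇒  (0, -2)
[2] R1 /= -2  ⇒  (0, 1)
     R0 -= 2·R1  ⇒  (1, 0)

pivot columns: 0, 1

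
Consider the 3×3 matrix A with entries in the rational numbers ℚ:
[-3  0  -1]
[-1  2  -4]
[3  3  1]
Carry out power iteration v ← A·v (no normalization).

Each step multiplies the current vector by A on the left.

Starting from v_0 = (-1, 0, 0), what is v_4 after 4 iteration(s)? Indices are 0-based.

v_4 = (-51, -121, 27)

v_0 = (-1, 0, 0).
v_1 = A·v_0 = (3, 1, -3).
v_2 = A·v_1 = (-6, 11, 9).
v_3 = A·v_2 = (9, -8, 24).
v_4 = A·v_3 = (-51, -121, 27).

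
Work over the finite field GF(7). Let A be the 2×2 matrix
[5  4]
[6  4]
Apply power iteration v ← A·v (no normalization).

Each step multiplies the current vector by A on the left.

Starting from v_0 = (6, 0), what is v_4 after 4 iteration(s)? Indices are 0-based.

v_4 = (2, 3)

v_0 = (6, 0).
v_1 = A·v_0 = (2, 1).
v_2 = A·v_1 = (0, 2).
v_3 = A·v_2 = (1, 1).
v_4 = A·v_3 = (2, 3).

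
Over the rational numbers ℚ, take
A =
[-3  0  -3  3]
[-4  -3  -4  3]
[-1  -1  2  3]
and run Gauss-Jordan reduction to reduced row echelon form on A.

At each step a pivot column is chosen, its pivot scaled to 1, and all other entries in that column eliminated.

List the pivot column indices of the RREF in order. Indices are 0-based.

pivot columns: 0, 1, 2

step 1: normalize row 0 (÷-3) = (1, 0, 1, -1)
  row 1: subtract -4×row0 = (0, -3, 0, -1)
  row 2: subtract -1×row0 = (0, -1, 3, 2)
step 2: normalize row 1 (÷-3) = (0, 1, 0, 1/3)
  row 2: subtract -1×row1 = (0, 0, 3, 7/3)
step 3: normalize row 2 (÷3) = (0, 0, 1, 7/9)
  row 0: subtract 1×row2 = (1, 0, 0, -16/9)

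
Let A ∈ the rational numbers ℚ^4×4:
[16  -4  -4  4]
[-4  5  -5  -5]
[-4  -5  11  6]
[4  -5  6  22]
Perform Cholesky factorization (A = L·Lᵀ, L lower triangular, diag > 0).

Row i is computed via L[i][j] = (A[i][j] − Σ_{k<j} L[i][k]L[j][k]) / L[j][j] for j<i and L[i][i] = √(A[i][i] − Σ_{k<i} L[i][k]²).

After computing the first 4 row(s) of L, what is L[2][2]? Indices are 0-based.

Step 1: L[0][0] = √(16) = 4.
  L[1][0] = (-4) / L[0][0] = -1.
Step 2: L[1][1] = √(4) = 2.
  L[2][0] = (-4) / L[0][0] = -1.
  L[2][1] = (-6) / L[1][1] = -3.
Step 3: L[2][2] = √(1) = 1.
  L[3][0] = (4) / L[0][0] = 1.
  L[3][1] = (-4) / L[1][1] = -2.
  L[3][2] = (1) / L[2][2] = 1.
Step 4: L[3][3] = √(16) = 4.

L[2][2] = 1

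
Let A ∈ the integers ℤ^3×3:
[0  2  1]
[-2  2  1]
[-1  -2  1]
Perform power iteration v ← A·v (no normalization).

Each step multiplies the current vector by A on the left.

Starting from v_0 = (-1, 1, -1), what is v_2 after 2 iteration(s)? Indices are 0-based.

v_2 = (4, 2, -9)

v_0 = (-1, 1, -1).
v_1 = A·v_0 = (1, 3, -2).
v_2 = A·v_1 = (4, 2, -9).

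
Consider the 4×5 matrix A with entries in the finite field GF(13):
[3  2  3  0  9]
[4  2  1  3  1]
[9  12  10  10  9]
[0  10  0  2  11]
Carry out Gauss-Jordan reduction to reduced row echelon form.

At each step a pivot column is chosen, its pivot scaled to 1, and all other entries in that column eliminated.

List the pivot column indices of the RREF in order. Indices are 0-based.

pivot columns: 0, 1, 2, 3

[1] R0 /= 3  ⇒  (1, 5, 1, 0, 3)
     R1 -= 4·R0  ⇒  (0, 8, 10, 3, 2)
     R2 -= 9·R0  ⇒  (0, 6, 1, 10, 8)
[2] R1 /= 8  ⇒  (0, 1, 11, 2, 10)
     R0 -= 5·R1  ⇒  (1, 0, 11, 3, 5)
     R2 -= 6·R1  ⇒  (0, 0, 0, 11, 0)
     R3 -= 10·R1  ⇒  (0, 0, 7, 8, 2)
[3] R2 <-> R3
[3] R2 /= 7  ⇒  (0, 0, 1, 3, 4)
     R0 -= 11·R2  ⇒  (1, 0, 0, 9, 0)
     R1 -= 11·R2  ⇒  (0, 1, 0, 8, 5)
[4] R3 /= 11  ⇒  (0, 0, 0, 1, 0)
     R0 -= 9·R3  ⇒  (1, 0, 0, 0, 0)
     R1 -= 8·R3  ⇒  (0, 1, 0, 0, 5)
     R2 -= 3·R3  ⇒  (0, 0, 1, 0, 4)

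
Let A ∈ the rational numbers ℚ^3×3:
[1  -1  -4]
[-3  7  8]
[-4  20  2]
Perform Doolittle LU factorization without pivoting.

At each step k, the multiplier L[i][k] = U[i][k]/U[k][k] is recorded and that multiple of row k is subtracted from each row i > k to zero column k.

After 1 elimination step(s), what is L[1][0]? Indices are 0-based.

L[1][0] = -3

Step 1: pivot at (0,0) is 1.
  row1 ← row1 − (-3)·row0  ⇒  L[1][0]=-3, U row1=(0, 4, -4)
  row2 ← row2 − (-4)·row0  ⇒  L[2][0]=-4, U row2=(0, 16, -14)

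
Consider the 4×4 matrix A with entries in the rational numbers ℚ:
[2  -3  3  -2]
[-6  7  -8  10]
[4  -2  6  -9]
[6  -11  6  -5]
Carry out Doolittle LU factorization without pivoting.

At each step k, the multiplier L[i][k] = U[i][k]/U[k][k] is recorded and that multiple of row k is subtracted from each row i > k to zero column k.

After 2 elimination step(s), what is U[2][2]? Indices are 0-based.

U[2][2] = 2

Step 1: pivot at (0,0) is 2.
  row1 ← row1 − (-3)·row0  ⇒  L[1][0]=-3, U row1=(0, -2, 1, 4)
  row2 ← row2 − (2)·row0  ⇒  L[2][0]=2, U row2=(0, 4, 0, -5)
  row3 ← row3 − (3)·row0  ⇒  L[3][0]=3, U row3=(0, -2, -3, 1)
Step 2: pivot at (1,1) is -2.
  row2 ← row2 − (-2)·row1  ⇒  L[2][1]=-2, U row2=(0, 0, 2, 3)
  row3 ← row3 − (1)·row1  ⇒  L[3][1]=1, U row3=(0, 0, -4, -3)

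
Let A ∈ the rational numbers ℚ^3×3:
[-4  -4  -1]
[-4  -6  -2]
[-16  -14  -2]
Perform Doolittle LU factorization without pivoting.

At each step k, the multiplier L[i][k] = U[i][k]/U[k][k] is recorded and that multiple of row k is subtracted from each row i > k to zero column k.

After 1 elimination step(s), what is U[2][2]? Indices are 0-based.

Step 1: pivot at (0,0) is -4.
  row1 ← row1 − (1)·row0  ⇒  L[1][0]=1, U row1=(0, -2, -1)
  row2 ← row2 − (4)·row0  ⇒  L[2][0]=4, U row2=(0, 2, 2)

U[2][2] = 2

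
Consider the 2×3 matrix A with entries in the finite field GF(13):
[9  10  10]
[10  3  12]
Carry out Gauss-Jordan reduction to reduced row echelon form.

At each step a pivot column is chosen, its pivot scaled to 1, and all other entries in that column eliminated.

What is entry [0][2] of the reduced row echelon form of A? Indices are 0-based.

M[0][2] = 8

[1] R0 /= 9  ⇒  (1, 4, 4)
     R1 -= 10·R0  ⇒  (0, 2, 11)
[2] R1 /= 2  ⇒  (0, 1, 12)
     R0 -= 4·R1  ⇒  (1, 0, 8)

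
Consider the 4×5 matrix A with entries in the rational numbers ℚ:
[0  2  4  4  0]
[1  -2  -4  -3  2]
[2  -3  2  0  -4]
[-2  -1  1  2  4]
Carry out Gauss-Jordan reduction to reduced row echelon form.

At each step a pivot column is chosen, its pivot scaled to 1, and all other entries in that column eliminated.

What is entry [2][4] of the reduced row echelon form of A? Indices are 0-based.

M[2][4] = -20/9

pivot(0,0): swap R0↔R1
pivot(0,0)=1: scale R0 → (1, -2, -4, -3, 2)
  clear (2,0): R2 −= (2)R0 → (0, 1, 10, 6, -8)
  clear (3,0): R3 −= (-2)R0 → (0, -5, -7, -4, 8)
pivot(1,1)=2: scale R1 → (0, 1, 2, 2, 0)
  clear (0,1): R0 −= (-2)R1 → (1, 0, 0, 1, 2)
  clear (2,1): R2 −= (1)R1 → (0, 0, 8, 4, -8)
  clear (3,1): R3 −= (-5)R1 → (0, 0, 3, 6, 8)
pivot(2,2)=8: scale R2 → (0, 0, 1, 1/2, -1)
  clear (1,2): R1 −= (2)R2 → (0, 1, 0, 1, 2)
  clear (3,2): R3 −= (3)R2 → (0, 0, 0, 9/2, 11)
pivot(3,3)=9/2: scale R3 → (0, 0, 0, 1, 22/9)
  clear (0,3): R0 −= (1)R3 → (1, 0, 0, 0, -4/9)
  clear (1,3): R1 −= (1)R3 → (0, 1, 0, 0, -4/9)
  clear (2,3): R2 −= (1/2)R3 → (0, 0, 1, 0, -20/9)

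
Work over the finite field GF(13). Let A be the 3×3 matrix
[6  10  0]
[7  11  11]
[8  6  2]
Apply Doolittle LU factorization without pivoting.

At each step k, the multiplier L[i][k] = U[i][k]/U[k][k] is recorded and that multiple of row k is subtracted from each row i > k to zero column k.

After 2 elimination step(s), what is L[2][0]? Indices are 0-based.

[col 0] pivot 6
  R1 -= 12*R0 → (0, 8, 11)  (L[1][0] := 12)
  R2 -= 10*R0 → (0, 10, 2)  (L[2][0] := 10)
[col 1] pivot 8
  R2 -= 11*R1 → (0, 0, 11)  (L[2][1] := 11)

L[2][0] = 10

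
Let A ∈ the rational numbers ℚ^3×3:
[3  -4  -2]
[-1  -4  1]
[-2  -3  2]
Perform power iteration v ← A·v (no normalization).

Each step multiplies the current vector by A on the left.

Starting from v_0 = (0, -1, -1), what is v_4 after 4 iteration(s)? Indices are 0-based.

v_4 = (164, -293, -361)

v_0 = (0, -1, -1).
v_1 = A·v_0 = (6, 3, 1).
v_2 = A·v_1 = (4, -17, -19).
v_3 = A·v_2 = (118, 45, 5).
v_4 = A·v_3 = (164, -293, -361).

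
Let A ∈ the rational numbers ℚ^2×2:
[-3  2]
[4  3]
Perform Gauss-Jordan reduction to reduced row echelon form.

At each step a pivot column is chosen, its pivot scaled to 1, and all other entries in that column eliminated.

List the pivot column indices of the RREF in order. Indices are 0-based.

pivot columns: 0, 1

pivot(0,0)=-3: scale R0 → (1, -2/3)
  clear (1,0): R1 −= (4)R0 → (0, 17/3)
pivot(1,1)=17/3: scale R1 → (0, 1)
  clear (0,1): R0 −= (-2/3)R1 → (1, 0)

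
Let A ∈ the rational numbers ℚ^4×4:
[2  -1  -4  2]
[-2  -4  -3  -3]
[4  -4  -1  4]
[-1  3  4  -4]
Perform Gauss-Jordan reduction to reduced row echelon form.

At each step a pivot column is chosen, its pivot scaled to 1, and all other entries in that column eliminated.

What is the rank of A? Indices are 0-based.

step 1: normalize row 0 (÷2) = (1, -1/2, -2, 1)
  row 1: subtract -2×row0 = (0, -5, -7, -1)
  row 2: subtract 4×row0 = (0, -2, 7, 0)
  row 3: subtract -1×row0 = (0, 5/2, 2, -3)
step 2: normalize row 1 (÷-5) = (0, 1, 7/5, 1/5)
  row 0: subtract -1/2×row1 = (1, 0, -13/10, 11/10)
  row 2: subtract -2×row1 = (0, 0, 49/5, 2/5)
  row 3: subtract 5/2×row1 = (0, 0, -3/2, -7/2)
step 3: normalize row 2 (÷49/5) = (0, 0, 1, 2/49)
  row 0: subtract -13/10×row2 = (1, 0, 0, 113/98)
  row 1: subtract 7/5×row2 = (0, 1, 0, 1/7)
  row 3: subtract -3/2×row2 = (0, 0, 0, -337/98)
step 4: normalize row 3 (÷-337/98) = (0, 0, 0, 1)
  row 0: subtract 113/98×row3 = (1, 0, 0, 0)
  row 1: subtract 1/7×row3 = (0, 1, 0, 0)
  row 2: subtract 2/49×row3 = (0, 0, 1, 0)

rank = 4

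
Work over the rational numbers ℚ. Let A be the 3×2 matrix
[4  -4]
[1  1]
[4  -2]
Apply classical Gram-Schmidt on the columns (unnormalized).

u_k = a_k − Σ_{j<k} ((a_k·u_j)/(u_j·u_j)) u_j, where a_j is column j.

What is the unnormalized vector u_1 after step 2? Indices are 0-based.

u_1 = (-40/33, 56/33, 26/33)

Step 1: u_0 = a_0 = (4, 1, 4).
Step 2: u_1 = a_1 − (-23/33)·u_0 = (-40/33, 56/33, 26/33).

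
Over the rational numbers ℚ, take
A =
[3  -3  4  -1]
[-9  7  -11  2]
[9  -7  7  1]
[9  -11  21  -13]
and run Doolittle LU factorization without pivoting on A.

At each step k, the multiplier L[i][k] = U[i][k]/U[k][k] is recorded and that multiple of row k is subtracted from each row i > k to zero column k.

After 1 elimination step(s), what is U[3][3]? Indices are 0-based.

Step 1: pivot at (0,0) is 3.
  row1 ← row1 − (-3)·row0  ⇒  L[1][0]=-3, U row1=(0, -2, 1, -1)
  row2 ← row2 − (3)·row0  ⇒  L[2][0]=3, U row2=(0, 2, -5, 4)
  row3 ← row3 − (3)·row0  ⇒  L[3][0]=3, U row3=(0, -2, 9, -10)

U[3][3] = -10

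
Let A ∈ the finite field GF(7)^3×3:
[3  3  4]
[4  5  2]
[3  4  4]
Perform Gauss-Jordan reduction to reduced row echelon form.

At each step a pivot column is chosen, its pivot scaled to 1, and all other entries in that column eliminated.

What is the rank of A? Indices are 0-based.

rank = 3

step 1: normalize row 0 (÷3) = (1, 1, 6)
  row 1: subtract 4×row0 = (0, 1, 6)
  row 2: subtract 3×row0 = (0, 1, 0)
step 2: normalize row 1 (÷1) = (0, 1, 6)
  row 0: subtract 1×row1 = (1, 0, 0)
  row 2: subtract 1×row1 = (0, 0, 1)
step 3: normalize row 2 (÷1) = (0, 0, 1)
  row 1: subtract 6×row2 = (0, 1, 0)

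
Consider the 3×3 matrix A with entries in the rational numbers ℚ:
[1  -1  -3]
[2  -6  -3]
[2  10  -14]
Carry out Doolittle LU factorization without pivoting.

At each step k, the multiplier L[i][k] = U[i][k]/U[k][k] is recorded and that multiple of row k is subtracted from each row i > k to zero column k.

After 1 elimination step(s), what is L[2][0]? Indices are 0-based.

Step 1: pivot at (0,0) is 1.
  row1 ← row1 − (2)·row0  ⇒  L[1][0]=2, U row1=(0, -4, 3)
  row2 ← row2 − (2)·row0  ⇒  L[2][0]=2, U row2=(0, 12, -8)

L[2][0] = 2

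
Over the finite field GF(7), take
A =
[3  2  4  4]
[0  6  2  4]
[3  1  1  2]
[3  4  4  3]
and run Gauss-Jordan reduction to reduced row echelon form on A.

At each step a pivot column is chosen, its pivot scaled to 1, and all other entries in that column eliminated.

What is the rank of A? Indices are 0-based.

rank = 4

pivot(0,0)=3: scale R0 → (1, 3, 6, 6)
  clear (2,0): R2 −= (3)R0 → (0, 6, 4, 5)
  clear (3,0): R3 −= (3)R0 → (0, 2, 0, 6)
pivot(1,1)=6: scale R1 → (0, 1, 5, 3)
  clear (0,1): R0 −= (3)R1 → (1, 0, 5, 4)
  clear (2,1): R2 −= (6)R1 → (0, 0, 2, 1)
  clear (3,1): R3 −= (2)R1 → (0, 0, 4, 0)
pivot(2,2)=2: scale R2 → (0, 0, 1, 4)
  clear (0,2): R0 −= (5)R2 → (1, 0, 0, 5)
  clear (1,2): R1 −= (5)R2 → (0, 1, 0, 4)
  clear (3,2): R3 −= (4)R2 → (0, 0, 0, 5)
pivot(3,3)=5: scale R3 → (0, 0, 0, 1)
  clear (0,3): R0 −= (5)R3 → (1, 0, 0, 0)
  clear (1,3): R1 −= (4)R3 → (0, 1, 0, 0)
  clear (2,3): R2 −= (4)R3 → (0, 0, 1, 0)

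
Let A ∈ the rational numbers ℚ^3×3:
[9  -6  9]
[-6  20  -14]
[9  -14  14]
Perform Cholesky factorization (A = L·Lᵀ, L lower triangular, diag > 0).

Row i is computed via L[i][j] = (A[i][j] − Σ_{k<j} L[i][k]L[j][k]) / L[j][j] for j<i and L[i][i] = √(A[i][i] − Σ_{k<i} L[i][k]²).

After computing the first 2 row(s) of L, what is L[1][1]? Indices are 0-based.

L[1][1] = 4

Step 1: L[0][0] = √(9) = 3.
  L[1][0] = (-6) / L[0][0] = -2.
Step 2: L[1][1] = √(16) = 4.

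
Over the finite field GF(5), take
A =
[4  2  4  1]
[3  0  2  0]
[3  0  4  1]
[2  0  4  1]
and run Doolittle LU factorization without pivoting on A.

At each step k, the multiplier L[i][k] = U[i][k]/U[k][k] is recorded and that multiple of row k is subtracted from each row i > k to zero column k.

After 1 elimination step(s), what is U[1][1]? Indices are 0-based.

U[1][1] = 1

Step 1: pivot at (0,0) is 4.
  row1 ← row1 − (2)·row0  ⇒  L[1][0]=2, U row1=(0, 1, 4, 3)
  row2 ← row2 − (2)·row0  ⇒  L[2][0]=2, U row2=(0, 1, 1, 4)
  row3 ← row3 − (3)·row0  ⇒  L[3][0]=3, U row3=(0, 4, 2, 3)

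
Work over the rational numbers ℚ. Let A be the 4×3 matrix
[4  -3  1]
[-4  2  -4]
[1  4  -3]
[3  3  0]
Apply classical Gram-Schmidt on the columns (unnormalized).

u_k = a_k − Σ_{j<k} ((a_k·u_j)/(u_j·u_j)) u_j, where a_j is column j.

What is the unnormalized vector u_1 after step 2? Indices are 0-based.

Step 1: u_0 = a_0 = (4, -4, 1, 3).
Step 2: u_1 = a_1 − (-1/6)·u_0 = (-7/3, 4/3, 25/6, 7/2).

u_1 = (-7/3, 4/3, 25/6, 7/2)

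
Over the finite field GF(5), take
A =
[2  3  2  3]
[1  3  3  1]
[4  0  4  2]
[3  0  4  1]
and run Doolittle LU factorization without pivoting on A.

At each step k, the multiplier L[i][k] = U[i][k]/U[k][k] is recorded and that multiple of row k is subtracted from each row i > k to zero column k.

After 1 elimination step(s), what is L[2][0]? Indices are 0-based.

L[2][0] = 2

k=0: U[0][0]=2
  eliminate (1,0): mult=3, new row 1: (0, 4, 2, 2); set L[1][0]=3
  eliminate (2,0): mult=2, new row 2: (0, 4, 0, 1); set L[2][0]=2
  eliminate (3,0): mult=4, new row 3: (0, 3, 1, 4); set L[3][0]=4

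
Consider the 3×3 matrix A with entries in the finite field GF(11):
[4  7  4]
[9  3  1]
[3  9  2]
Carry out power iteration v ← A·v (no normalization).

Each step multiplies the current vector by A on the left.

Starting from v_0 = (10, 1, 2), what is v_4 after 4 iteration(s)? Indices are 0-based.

v_4 = (8, 7, 7)

v_0 = (10, 1, 2).
v_1 = A·v_0 = (0, 7, 10).
v_2 = A·v_1 = (1, 9, 6).
v_3 = A·v_2 = (3, 9, 8).
v_4 = A·v_3 = (8, 7, 7).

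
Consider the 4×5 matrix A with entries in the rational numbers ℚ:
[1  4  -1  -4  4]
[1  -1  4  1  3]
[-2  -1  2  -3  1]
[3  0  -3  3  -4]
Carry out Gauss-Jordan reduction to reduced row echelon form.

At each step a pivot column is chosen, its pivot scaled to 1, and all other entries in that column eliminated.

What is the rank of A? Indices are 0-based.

rank = 4

[1] R0 /= 1  ⇒  (1, 4, -1, -4, 4)
     R1 -= 1·R0  ⇒  (0, -5, 5, 5, -1)
     R2 -= -2·R0  ⇒  (0, 7, 0, -11, 9)
     R3 -= 3·R0  ⇒  (0, -12, 0, 15, -16)
[2] R1 /= -5  ⇒  (0, 1, -1, -1, 1/5)
     R0 -= 4·R1  ⇒  (1, 0, 3, 0, 16/5)
     R2 -= 7·R1  ⇒  (0, 0, 7, -4, 38/5)
     R3 -= -12·R1  ⇒  (0, 0, -12, 3, -68/5)
[3] R2 /= 7  ⇒  (0, 0, 1, -4/7, 38/35)
     R0 -= 3·R2  ⇒  (1, 0, 0, 12/7, -2/35)
     R1 -= -1·R2  ⇒  (0, 1, 0, -11/7, 9/7)
     R3 -= -12·R2  ⇒  (0, 0, 0, -27/7, -4/7)
[4] R3 /= -27/7  ⇒  (0, 0, 0, 1, 4/27)
     R0 -= 12/7·R3  ⇒  (1, 0, 0, 0, -14/45)
     R1 -= -11/7·R3  ⇒  (0, 1, 0, 0, 41/27)
     R2 -= -4/7·R3  ⇒  (0, 0, 1, 0, 158/135)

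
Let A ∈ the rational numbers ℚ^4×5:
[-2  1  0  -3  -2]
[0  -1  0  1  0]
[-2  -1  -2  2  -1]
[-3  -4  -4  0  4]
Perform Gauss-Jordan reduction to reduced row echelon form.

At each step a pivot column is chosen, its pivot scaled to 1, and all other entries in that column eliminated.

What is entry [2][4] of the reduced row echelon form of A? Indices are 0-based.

[1] R0 /= -2  ⇒  (1, -1/2, 0, 3/2, 1)
     R2 -= -2·R0  ⇒  (0, -2, -2, 5, 1)
     R3 -= -3·R0  ⇒  (0, -11/2, -4, 9/2, 7)
[2] R1 /= -1  ⇒  (0, 1, 0, -1, 0)
     R0 -= -1/2·R1  ⇒  (1, 0, 0, 1, 1)
     R2 -= -2·R1  ⇒  (0, 0, -2, 3, 1)
     R3 -= -11/2·R1  ⇒  (0, 0, -4, -1, 7)
[3] R2 /= -2  ⇒  (0, 0, 1, -3/2, -1/2)
     R3 -= -4·R2  ⇒  (0, 0, 0, -7, 5)
[4] R3 /= -7  ⇒  (0, 0, 0, 1, -5/7)
     R0 -= 1·R3  ⇒  (1, 0, 0, 0, 12/7)
     R1 -= -1·R3  ⇒  (0, 1, 0, 0, -5/7)
     R2 -= -3/2·R3  ⇒  (0, 0, 1, 0, -11/7)

M[2][4] = -11/7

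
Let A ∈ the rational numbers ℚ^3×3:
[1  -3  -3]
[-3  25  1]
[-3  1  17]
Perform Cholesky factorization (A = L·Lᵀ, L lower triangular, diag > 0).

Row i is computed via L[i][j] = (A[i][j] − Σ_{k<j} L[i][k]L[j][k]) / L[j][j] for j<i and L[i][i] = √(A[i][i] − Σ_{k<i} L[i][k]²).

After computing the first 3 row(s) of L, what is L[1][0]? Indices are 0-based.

Step 1: L[0][0] = √(1) = 1.
  L[1][0] = (-3) / L[0][0] = -3.
Step 2: L[1][1] = √(16) = 4.
  L[2][0] = (-3) / L[0][0] = -3.
  L[2][1] = (-8) / L[1][1] = -2.
Step 3: L[2][2] = √(4) = 2.

L[1][0] = -3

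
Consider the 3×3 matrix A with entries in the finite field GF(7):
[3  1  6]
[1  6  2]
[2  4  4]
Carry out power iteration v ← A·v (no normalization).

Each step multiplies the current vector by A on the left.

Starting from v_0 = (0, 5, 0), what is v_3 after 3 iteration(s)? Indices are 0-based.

v_3 = (6, 3, 5)

v_0 = (0, 5, 0).
v_1 = A·v_0 = (5, 2, 6).
v_2 = A·v_1 = (4, 1, 0).
v_3 = A·v_2 = (6, 3, 5).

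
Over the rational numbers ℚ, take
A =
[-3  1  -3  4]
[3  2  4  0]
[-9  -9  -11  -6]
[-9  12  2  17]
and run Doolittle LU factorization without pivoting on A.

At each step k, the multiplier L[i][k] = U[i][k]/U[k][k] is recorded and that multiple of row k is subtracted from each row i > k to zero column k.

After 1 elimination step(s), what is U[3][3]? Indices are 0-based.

U[3][3] = 5

k=0: U[0][0]=-3
  eliminate (1,0): mult=-1, new row 1: (0, 3, 1, 4); set L[1][0]=-1
  eliminate (2,0): mult=3, new row 2: (0, -12, -2, -18); set L[2][0]=3
  eliminate (3,0): mult=3, new row 3: (0, 9, 11, 5); set L[3][0]=3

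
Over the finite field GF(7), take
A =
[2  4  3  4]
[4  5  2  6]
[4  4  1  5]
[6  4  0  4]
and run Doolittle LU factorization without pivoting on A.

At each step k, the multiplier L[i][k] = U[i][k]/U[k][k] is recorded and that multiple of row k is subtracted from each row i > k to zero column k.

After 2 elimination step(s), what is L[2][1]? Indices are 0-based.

Step 1: pivot at (0,0) is 2.
  row1 ← row1 − (2)·row0  ⇒  L[1][0]=2, U row1=(0, 4, 3, 5)
  row2 ← row2 − (2)·row0  ⇒  L[2][0]=2, U row2=(0, 3, 2, 4)
  row3 ← row3 − (3)·row0  ⇒  L[3][0]=3, U row3=(0, 6, 5, 6)
Step 2: pivot at (1,1) is 4.
  row2 ← row2 − (6)·row1  ⇒  L[2][1]=6, U row2=(0, 0, 5, 2)
  row3 ← row3 − (5)·row1  ⇒  L[3][1]=5, U row3=(0, 0, 4, 2)

L[2][1] = 6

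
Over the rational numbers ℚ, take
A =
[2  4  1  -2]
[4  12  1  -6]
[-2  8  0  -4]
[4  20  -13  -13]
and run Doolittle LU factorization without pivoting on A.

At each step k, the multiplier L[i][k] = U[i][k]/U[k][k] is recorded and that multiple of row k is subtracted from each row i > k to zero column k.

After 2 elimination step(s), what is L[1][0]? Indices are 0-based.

k=0: U[0][0]=2
  eliminate (1,0): mult=2, new row 1: (0, 4, -1, -2); set L[1][0]=2
  eliminate (2,0): mult=-1, new row 2: (0, 12, 1, -6); set L[2][0]=-1
  eliminate (3,0): mult=2, new row 3: (0, 12, -15, -9); set L[3][0]=2
k=1: U[1][1]=4
  eliminate (2,1): mult=3, new row 2: (0, 0, 4, 0); set L[2][1]=3
  eliminate (3,1): mult=3, new row 3: (0, 0, -12, -3); set L[3][1]=3

L[1][0] = 2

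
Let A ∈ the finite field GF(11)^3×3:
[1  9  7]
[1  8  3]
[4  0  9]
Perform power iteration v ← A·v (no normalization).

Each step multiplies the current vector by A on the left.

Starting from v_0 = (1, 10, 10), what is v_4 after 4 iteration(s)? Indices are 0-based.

v_4 = (5, 1, 5)

v_0 = (1, 10, 10).
v_1 = A·v_0 = (7, 1, 6).
v_2 = A·v_1 = (3, 0, 5).
v_3 = A·v_2 = (5, 7, 2).
v_4 = A·v_3 = (5, 1, 5).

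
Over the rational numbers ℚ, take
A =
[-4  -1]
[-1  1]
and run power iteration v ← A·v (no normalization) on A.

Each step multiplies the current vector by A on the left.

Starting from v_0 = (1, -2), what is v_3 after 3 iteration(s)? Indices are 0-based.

v_0 = (1, -2).
v_1 = A·v_0 = (-2, -3).
v_2 = A·v_1 = (11, -1).
v_3 = A·v_2 = (-43, -12).

v_3 = (-43, -12)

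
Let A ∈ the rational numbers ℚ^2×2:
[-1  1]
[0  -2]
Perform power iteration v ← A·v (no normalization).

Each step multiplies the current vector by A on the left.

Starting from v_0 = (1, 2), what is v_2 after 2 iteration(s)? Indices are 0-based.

v_0 = (1, 2).
v_1 = A·v_0 = (1, -4).
v_2 = A·v_1 = (-5, 8).

v_2 = (-5, 8)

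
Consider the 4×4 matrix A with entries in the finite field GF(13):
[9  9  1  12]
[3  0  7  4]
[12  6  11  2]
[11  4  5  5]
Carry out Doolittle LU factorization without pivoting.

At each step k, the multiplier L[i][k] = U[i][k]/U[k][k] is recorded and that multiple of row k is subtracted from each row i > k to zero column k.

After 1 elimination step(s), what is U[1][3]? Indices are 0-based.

[col 0] pivot 9
  R1 -= 9*R0 → (0, 10, 11, 0)  (L[1][0] := 9)
  R2 -= 10*R0 → (0, 7, 1, 12)  (L[2][0] := 10)
  R3 -= 7*R0 → (0, 6, 11, 12)  (L[3][0] := 7)

U[1][3] = 0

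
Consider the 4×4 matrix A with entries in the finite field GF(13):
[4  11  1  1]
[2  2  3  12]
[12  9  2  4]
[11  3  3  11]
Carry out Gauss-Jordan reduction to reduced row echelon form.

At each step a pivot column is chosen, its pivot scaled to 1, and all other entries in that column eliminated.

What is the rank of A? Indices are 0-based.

[1] R0 /= 4  ⇒  (1, 6, 10, 10)
     R1 -= 2·R0  ⇒  (0, 3, 9, 5)
     R2 -= 12·R0  ⇒  (0, 2, 12, 1)
     R3 -= 11·R0  ⇒  (0, 2, 10, 5)
[2] R1 /= 3  ⇒  (0, 1, 3, 6)
     R0 -= 6·R1  ⇒  (1, 0, 5, 0)
     R2 -= 2·R1  ⇒  (0, 0, 6, 2)
     R3 -= 2·R1  ⇒  (0, 0, 4, 6)
[3] R2 /= 6  ⇒  (0, 0, 1, 9)
     R0 -= 5·R2  ⇒  (1, 0, 0, 7)
     R1 -= 3·R2  ⇒  (0, 1, 0, 5)
     R3 -= 4·R2  ⇒  (0, 0, 0, 9)
[4] R3 /= 9  ⇒  (0, 0, 0, 1)
     R0 -= 7·R3  ⇒  (1, 0, 0, 0)
     R1 -= 5·R3  ⇒  (0, 1, 0, 0)
     R2 -= 9·R3  ⇒  (0, 0, 1, 0)

rank = 4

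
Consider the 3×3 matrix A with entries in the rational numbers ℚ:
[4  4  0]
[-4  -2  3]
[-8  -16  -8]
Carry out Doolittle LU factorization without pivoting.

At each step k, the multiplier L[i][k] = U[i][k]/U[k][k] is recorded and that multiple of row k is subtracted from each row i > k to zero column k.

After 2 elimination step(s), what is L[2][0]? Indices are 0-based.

L[2][0] = -2

[col 0] pivot 4
  R1 -= -1*R0 → (0, 2, 3)  (L[1][0] := -1)
  R2 -= -2*R0 → (0, -8, -8)  (L[2][0] := -2)
[col 1] pivot 2
  R2 -= -4*R1 → (0, 0, 4)  (L[2][1] := -4)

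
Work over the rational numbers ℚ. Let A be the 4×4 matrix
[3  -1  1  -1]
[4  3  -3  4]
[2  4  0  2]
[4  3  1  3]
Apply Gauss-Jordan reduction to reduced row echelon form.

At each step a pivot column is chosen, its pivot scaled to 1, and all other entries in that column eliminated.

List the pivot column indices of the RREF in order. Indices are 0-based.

[1] R0 /= 3  ⇒  (1, -1/3, 1/3, -1/3)
     R1 -= 4·R0  ⇒  (0, 13/3, -13/3, 16/3)
     R2 -= 2·R0  ⇒  (0, 14/3, -2/3, 8/3)
     R3 -= 4·R0  ⇒  (0, 13/3, -1/3, 13/3)
[2] R1 /= 13/3  ⇒  (0, 1, -1, 16/13)
     R0 -= -1/3·R1  ⇒  (1, 0, 0, 1/13)
     R2 -= 14/3·R1  ⇒  (0, 0, 4, -40/13)
     R3 -= 13/3·R1  ⇒  (0, 0, 4, -1)
[3] R2 /= 4  ⇒  (0, 0, 1, -10/13)
     R1 -= -1·R2  ⇒  (0, 1, 0, 6/13)
     R3 -= 4·R2  ⇒  (0, 0, 0, 27/13)
[4] R3 /= 27/13  ⇒  (0, 0, 0, 1)
     R0 -= 1/13·R3  ⇒  (1, 0, 0, 0)
     R1 -= 6/13·R3  ⇒  (0, 1, 0, 0)
     R2 -= -10/13·R3  ⇒  (0, 0, 1, 0)

pivot columns: 0, 1, 2, 3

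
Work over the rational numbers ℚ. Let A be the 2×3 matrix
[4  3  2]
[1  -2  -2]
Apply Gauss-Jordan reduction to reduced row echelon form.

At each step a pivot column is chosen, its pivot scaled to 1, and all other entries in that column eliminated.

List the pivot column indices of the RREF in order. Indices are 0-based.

pivot columns: 0, 1

[1] R0 /= 4  ⇒  (1, 3/4, 1/2)
     R1 -= 1·R0  ⇒  (0, -11/4, -5/2)
[2] R1 /= -11/4  ⇒  (0, 1, 10/11)
     R0 -= 3/4·R1  ⇒  (1, 0, -2/11)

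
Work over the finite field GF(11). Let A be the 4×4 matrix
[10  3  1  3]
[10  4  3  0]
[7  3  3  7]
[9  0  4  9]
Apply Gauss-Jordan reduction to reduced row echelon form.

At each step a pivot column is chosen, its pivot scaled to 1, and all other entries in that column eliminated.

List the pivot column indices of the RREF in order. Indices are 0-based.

pivot columns: 0, 1, 2, 3

step 1: normalize row 0 (÷10) = (1, 8, 10, 8)
  row 1: subtract 10×row0 = (0, 1, 2, 8)
  row 2: subtract 7×row0 = (0, 2, 10, 6)
  row 3: subtract 9×row0 = (0, 5, 2, 3)
step 2: normalize row 1 (÷1) = (0, 1, 2, 8)
  row 0: subtract 8×row1 = (1, 0, 5, 10)
  row 2: subtract 2×row1 = (0, 0, 6, 1)
  row 3: subtract 5×row1 = (0, 0, 3, 7)
step 3: normalize row 2 (÷6) = (0, 0, 1, 2)
  row 0: subtract 5×row2 = (1, 0, 0, 0)
  row 1: subtract 2×row2 = (0, 1, 0, 4)
  row 3: subtract 3×row2 = (0, 0, 0, 1)
step 4: normalize row 3 (÷1) = (0, 0, 0, 1)
  row 1: subtract 4×row3 = (0, 1, 0, 0)
  row 2: subtract 2×row3 = (0, 0, 1, 0)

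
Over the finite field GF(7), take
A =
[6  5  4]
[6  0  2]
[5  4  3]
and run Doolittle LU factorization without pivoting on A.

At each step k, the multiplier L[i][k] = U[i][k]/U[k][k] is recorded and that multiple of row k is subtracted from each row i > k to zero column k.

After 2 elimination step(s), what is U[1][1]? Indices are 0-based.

U[1][1] = 2

Step 1: pivot at (0,0) is 6.
  row1 ← row1 − (1)·row0  ⇒  L[1][0]=1, U row1=(0, 2, 5)
  row2 ← row2 − (2)·row0  ⇒  L[2][0]=2, U row2=(0, 1, 2)
Step 2: pivot at (1,1) is 2.
  row2 ← row2 − (4)·row1  ⇒  L[2][1]=4, U row2=(0, 0, 3)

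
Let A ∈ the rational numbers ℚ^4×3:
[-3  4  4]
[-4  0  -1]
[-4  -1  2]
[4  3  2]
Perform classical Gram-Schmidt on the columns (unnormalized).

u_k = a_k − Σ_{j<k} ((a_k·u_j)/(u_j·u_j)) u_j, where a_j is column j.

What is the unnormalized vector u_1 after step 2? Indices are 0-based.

Step 1: u_0 = a_0 = (-3, -4, -4, 4).
Step 2: u_1 = a_1 − (4/57)·u_0 = (80/19, 16/57, -41/57, 155/57).

u_1 = (80/19, 16/57, -41/57, 155/57)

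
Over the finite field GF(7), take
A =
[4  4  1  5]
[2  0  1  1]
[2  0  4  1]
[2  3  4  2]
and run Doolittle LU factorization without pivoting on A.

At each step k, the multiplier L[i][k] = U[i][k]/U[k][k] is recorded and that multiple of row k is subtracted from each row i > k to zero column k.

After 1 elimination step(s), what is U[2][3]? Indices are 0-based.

k=0: U[0][0]=4
  eliminate (1,0): mult=4, new row 1: (0, 5, 4, 2); set L[1][0]=4
  eliminate (2,0): mult=4, new row 2: (0, 5, 0, 2); set L[2][0]=4
  eliminate (3,0): mult=4, new row 3: (0, 1, 0, 3); set L[3][0]=4

U[2][3] = 2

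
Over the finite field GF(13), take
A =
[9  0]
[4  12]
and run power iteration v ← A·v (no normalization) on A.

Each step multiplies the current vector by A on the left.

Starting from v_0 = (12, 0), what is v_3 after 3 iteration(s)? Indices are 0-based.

v_3 = (12, 7)

v_0 = (12, 0).
v_1 = A·v_0 = (4, 9).
v_2 = A·v_1 = (10, 7).
v_3 = A·v_2 = (12, 7).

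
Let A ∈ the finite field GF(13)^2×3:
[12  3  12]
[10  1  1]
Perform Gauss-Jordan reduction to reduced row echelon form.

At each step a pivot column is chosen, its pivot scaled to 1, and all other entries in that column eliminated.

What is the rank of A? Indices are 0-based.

rank = 2

step 1: normalize row 0 (÷12) = (1, 10, 1)
  row 1: subtract 10×row0 = (0, 5, 4)
step 2: normalize row 1 (÷5) = (0, 1, 6)
  row 0: subtract 10×row1 = (1, 0, 6)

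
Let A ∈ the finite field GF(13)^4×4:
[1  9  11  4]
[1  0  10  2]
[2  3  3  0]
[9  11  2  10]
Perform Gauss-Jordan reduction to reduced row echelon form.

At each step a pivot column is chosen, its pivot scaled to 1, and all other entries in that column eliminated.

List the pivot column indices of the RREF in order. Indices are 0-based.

pivot(0,0)=1: scale R0 → (1, 9, 11, 4)
  clear (1,0): R1 −= (1)R0 → (0, 4, 12, 11)
  clear (2,0): R2 −= (2)R0 → (0, 11, 7, 5)
  clear (3,0): R3 −= (9)R0 → (0, 8, 7, 0)
pivot(1,1)=4: scale R1 → (0, 1, 3, 6)
  clear (0,1): R0 −= (9)R1 → (1, 0, 10, 2)
  clear (2,1): R2 −= (11)R1 → (0, 0, 0, 4)
  clear (3,1): R3 −= (8)R1 → (0, 0, 9, 4)
pivot(2,2): swap R2↔R3
pivot(2,2)=9: scale R2 → (0, 0, 1, 12)
  clear (0,2): R0 −= (10)R2 → (1, 0, 0, 12)
  clear (1,2): R1 −= (3)R2 → (0, 1, 0, 9)
pivot(3,3)=4: scale R3 → (0, 0, 0, 1)
  clear (0,3): R0 −= (12)R3 → (1, 0, 0, 0)
  clear (1,3): R1 −= (9)R3 → (0, 1, 0, 0)
  clear (2,3): R2 −= (12)R3 → (0, 0, 1, 0)

pivot columns: 0, 1, 2, 3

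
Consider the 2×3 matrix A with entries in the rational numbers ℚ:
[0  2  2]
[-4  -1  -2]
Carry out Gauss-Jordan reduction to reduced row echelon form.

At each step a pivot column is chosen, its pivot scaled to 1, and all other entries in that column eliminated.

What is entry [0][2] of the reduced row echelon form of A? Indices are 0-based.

M[0][2] = 1/4

step 1: exchange rows 0,1
step 1: normalize row 0 (÷-4) = (1, 1/4, 1/2)
step 2: normalize row 1 (÷2) = (0, 1, 1)
  row 0: subtract 1/4×row1 = (1, 0, 1/4)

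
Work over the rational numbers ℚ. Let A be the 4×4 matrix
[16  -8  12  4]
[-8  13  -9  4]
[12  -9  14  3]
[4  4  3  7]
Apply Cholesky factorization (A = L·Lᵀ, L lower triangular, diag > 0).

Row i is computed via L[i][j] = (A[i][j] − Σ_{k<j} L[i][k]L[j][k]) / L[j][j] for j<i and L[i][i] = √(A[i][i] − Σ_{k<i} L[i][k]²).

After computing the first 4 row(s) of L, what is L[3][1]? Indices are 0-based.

L[3][1] = 2

Step 1: L[0][0] = √(16) = 4.
  L[1][0] = (-8) / L[0][0] = -2.
Step 2: L[1][1] = √(9) = 3.
  L[2][0] = (12) / L[0][0] = 3.
  L[2][1] = (-3) / L[1][1] = -1.
Step 3: L[2][2] = √(4) = 2.
  L[3][0] = (4) / L[0][0] = 1.
  L[3][1] = (6) / L[1][1] = 2.
  L[3][2] = (2) / L[2][2] = 1.
Step 4: L[3][3] = √(1) = 1.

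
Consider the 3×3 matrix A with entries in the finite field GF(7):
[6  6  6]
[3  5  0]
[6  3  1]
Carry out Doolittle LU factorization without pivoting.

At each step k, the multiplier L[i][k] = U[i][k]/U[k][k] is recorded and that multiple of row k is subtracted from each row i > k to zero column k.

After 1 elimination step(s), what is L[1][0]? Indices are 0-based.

L[1][0] = 4

[col 0] pivot 6
  R1 -= 4*R0 → (0, 2, 4)  (L[1][0] := 4)
  R2 -= 1*R0 → (0, 4, 2)  (L[2][0] := 1)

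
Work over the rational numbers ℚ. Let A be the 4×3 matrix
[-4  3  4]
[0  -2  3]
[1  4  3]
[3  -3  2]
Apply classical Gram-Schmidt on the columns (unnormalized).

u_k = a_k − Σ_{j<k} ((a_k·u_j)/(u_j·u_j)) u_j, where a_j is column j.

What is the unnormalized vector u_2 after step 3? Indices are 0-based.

Step 1: u_0 = a_0 = (-4, 0, 1, 3).
Step 2: u_1 = a_1 − (-17/26)·u_0 = (5/13, -2, 121/26, -27/26).
Step 3: u_2 = a_2 − (-7/26)·u_0 − (193/699)·u_1 = (1969/699, 2483/699, 1387/699, 721/233).

u_2 = (1969/699, 2483/699, 1387/699, 721/233)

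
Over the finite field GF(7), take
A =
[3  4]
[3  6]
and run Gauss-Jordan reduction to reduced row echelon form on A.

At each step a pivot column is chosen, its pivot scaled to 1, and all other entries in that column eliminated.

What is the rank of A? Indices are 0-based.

pivot(0,0)=3: scale R0 → (1, 6)
  clear (1,0): R1 −= (3)R0 → (0, 2)
pivot(1,1)=2: scale R1 → (0, 1)
  clear (0,1): R0 −= (6)R1 → (1, 0)

rank = 2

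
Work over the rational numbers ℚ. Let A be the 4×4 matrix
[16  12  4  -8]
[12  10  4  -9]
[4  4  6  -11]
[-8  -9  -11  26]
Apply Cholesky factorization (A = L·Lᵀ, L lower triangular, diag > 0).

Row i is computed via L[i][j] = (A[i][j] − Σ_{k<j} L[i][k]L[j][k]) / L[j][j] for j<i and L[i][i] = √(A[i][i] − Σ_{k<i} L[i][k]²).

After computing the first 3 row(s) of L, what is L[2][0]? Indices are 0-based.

L[2][0] = 1

Step 1: L[0][0] = √(16) = 4.
  L[1][0] = (12) / L[0][0] = 3.
Step 2: L[1][1] = √(1) = 1.
  L[2][0] = (4) / L[0][0] = 1.
  L[2][1] = (1) / L[1][1] = 1.
Step 3: L[2][2] = √(4) = 2.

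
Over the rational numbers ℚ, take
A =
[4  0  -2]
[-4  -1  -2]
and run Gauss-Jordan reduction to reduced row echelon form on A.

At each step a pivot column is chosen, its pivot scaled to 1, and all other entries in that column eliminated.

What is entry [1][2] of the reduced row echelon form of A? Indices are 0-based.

M[1][2] = 4

[1] R0 /= 4  ⇒  (1, 0, -1/2)
     R1 -= -4·R0  ⇒  (0, -1, -4)
[2] R1 /= -1  ⇒  (0, 1, 4)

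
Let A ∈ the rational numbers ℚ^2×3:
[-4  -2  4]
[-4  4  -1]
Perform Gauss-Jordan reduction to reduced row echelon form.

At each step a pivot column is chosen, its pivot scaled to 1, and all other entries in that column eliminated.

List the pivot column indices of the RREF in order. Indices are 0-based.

step 1: normalize row 0 (÷-4) = (1, 1/2, -1)
  row 1: subtract -4×row0 = (0, 6, -5)
step 2: normalize row 1 (÷6) = (0, 1, -5/6)
  row 0: subtract 1/2×row1 = (1, 0, -7/12)

pivot columns: 0, 1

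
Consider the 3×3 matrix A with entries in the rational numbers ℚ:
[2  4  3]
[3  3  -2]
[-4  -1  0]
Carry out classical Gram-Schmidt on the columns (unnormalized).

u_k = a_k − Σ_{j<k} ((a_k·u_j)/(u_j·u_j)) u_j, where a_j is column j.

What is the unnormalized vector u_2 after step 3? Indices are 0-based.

u_2 = (495/313, -770/313, -330/313)

Step 1: u_0 = a_0 = (2, 3, -4).
Step 2: u_1 = a_1 − (21/29)·u_0 = (74/29, 24/29, 55/29).
Step 3: u_2 = a_2 − (0)·u_0 − (174/313)·u_1 = (495/313, -770/313, -330/313).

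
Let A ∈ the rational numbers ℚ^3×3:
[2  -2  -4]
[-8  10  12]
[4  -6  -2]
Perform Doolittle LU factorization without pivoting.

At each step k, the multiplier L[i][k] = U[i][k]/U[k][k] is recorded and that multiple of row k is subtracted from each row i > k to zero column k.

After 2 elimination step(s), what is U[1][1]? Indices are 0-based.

[col 0] pivot 2
  R1 -= -4*R0 → (0, 2, -4)  (L[1][0] := -4)
  R2 -= 2*R0 → (0, -2, 6)  (L[2][0] := 2)
[col 1] pivot 2
  R2 -= -1*R1 → (0, 0, 2)  (L[2][1] := -1)

U[1][1] = 2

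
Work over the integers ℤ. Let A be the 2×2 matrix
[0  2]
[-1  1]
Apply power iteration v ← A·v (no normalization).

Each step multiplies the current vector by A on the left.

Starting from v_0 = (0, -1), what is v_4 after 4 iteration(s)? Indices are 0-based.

v_4 = (6, 1)

v_0 = (0, -1).
v_1 = A·v_0 = (-2, -1).
v_2 = A·v_1 = (-2, 1).
v_3 = A·v_2 = (2, 3).
v_4 = A·v_3 = (6, 1).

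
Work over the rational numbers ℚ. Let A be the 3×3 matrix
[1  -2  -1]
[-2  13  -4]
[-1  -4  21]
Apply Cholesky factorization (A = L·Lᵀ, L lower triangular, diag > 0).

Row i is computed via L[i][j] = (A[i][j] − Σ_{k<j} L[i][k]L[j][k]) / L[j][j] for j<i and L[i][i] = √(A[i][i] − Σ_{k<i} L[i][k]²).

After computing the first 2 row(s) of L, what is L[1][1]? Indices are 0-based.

L[1][1] = 3

Step 1: L[0][0] = √(1) = 1.
  L[1][0] = (-2) / L[0][0] = -2.
Step 2: L[1][1] = √(9) = 3.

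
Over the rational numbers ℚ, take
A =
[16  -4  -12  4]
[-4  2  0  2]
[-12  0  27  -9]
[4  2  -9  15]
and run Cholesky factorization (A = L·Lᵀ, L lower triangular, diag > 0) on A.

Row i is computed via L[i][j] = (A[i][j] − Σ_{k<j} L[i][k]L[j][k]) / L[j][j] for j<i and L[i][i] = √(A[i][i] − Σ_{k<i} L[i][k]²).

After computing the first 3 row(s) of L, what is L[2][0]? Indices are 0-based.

Step 1: L[0][0] = √(16) = 4.
  L[1][0] = (-4) / L[0][0] = -1.
Step 2: L[1][1] = √(1) = 1.
  L[2][0] = (-12) / L[0][0] = -3.
  L[2][1] = (-3) / L[1][1] = -3.
Step 3: L[2][2] = √(9) = 3.

L[2][0] = -3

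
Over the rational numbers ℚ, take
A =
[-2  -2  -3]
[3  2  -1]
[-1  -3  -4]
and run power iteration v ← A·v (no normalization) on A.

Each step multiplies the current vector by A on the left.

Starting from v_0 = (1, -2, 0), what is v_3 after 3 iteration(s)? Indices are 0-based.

v_0 = (1, -2, 0).
v_1 = A·v_0 = (2, -1, 5).
v_2 = A·v_1 = (-17, -1, -19).
v_3 = A·v_2 = (93, -34, 96).

v_3 = (93, -34, 96)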